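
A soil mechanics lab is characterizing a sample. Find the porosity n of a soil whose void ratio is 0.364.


Result: 0.2669

Derivation:
Using the relation n = e / (1 + e)
n = 0.364 / (1 + 0.364)
n = 0.364 / 1.364
n = 0.2669


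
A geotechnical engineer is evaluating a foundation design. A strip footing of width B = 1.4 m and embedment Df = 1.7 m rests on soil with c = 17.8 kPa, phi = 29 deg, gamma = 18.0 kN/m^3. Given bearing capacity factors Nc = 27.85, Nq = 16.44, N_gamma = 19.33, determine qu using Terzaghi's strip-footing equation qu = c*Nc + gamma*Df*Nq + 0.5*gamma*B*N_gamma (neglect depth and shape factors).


Compute qu = c*Nc + gamma*Df*Nq + 0.5*gamma*B*N_gamma
Term 1: 17.8 * 27.85 = 495.73
Term 2: 18.0 * 1.7 * 16.44 = 503.064
Term 3: 0.5 * 18.0 * 1.4 * 19.33 = 243.558
qu = 495.73 + 503.064 + 243.558
qu = 1242.35 kPa


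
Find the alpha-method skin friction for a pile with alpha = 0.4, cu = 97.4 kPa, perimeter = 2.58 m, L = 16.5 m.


Result: 1658.53 kN

Derivation:
Using Qs = alpha * cu * perimeter * L
Qs = 0.4 * 97.4 * 2.58 * 16.5
Qs = 1658.53 kN


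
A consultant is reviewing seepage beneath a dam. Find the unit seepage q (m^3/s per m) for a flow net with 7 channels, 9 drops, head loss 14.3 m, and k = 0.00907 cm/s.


Result: 0.001009 m^3/s per m

Derivation:
Convert k to m/s for unit consistency with H:
k = 0.00907 cm/s = 0.00907 / 100 m/s = 9.07e-05 m/s
Using q = k * H * Nf / Nd
Nf / Nd = 7 / 9 = 0.7778
q = 9.07e-05 * 14.3 * 0.7778
q = 0.001009 m^3/s per m


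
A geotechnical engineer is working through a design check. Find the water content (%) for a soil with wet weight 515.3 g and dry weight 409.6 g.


Using w = (m_wet - m_dry) / m_dry * 100
m_wet - m_dry = 515.3 - 409.6 = 105.7 g
w = 105.7 / 409.6 * 100
w = 25.81 %


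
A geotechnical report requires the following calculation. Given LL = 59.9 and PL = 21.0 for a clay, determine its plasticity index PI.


Using PI = LL - PL
PI = 59.9 - 21.0
PI = 38.9


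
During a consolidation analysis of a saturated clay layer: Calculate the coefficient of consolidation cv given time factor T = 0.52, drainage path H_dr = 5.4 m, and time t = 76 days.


Using cv = T * H_dr^2 / t
H_dr^2 = 5.4^2 = 29.16
cv = 0.52 * 29.16 / 76
cv = 0.19952 m^2/day


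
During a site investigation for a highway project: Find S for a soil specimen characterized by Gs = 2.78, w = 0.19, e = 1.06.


Using S = Gs * w / e
S = 2.78 * 0.19 / 1.06
S = 0.4983


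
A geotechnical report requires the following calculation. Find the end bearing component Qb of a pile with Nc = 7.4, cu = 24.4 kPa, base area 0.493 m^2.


Using Qb = Nc * cu * Ab
Qb = 7.4 * 24.4 * 0.493
Qb = 89.02 kN


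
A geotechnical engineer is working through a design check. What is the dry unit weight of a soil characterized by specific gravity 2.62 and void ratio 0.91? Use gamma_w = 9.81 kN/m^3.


Result: 13.457 kN/m^3

Derivation:
Using gamma_d = Gs * gamma_w / (1 + e)
gamma_d = 2.62 * 9.81 / (1 + 0.91)
gamma_d = 2.62 * 9.81 / 1.91
gamma_d = 13.457 kN/m^3


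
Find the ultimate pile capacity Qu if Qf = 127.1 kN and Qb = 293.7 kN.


Result: 420.8 kN

Derivation:
Using Qu = Qf + Qb
Qu = 127.1 + 293.7
Qu = 420.8 kN


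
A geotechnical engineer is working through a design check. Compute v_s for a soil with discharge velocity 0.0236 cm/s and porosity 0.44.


Using v_s = v_d / n
v_s = 0.0236 / 0.44
v_s = 0.05364 cm/s


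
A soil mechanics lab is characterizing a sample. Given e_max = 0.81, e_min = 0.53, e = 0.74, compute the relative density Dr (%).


Result: 25.0 %

Derivation:
Using Dr = (e_max - e) / (e_max - e_min) * 100
e_max - e = 0.81 - 0.74 = 0.07
e_max - e_min = 0.81 - 0.53 = 0.28
Dr = 0.07 / 0.28 * 100
Dr = 25.0 %


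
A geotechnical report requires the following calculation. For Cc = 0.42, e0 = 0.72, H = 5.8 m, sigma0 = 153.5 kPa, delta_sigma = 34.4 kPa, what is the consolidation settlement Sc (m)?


Using Sc = Cc * H / (1 + e0) * log10((sigma0 + delta_sigma) / sigma0)
Stress ratio = (153.5 + 34.4) / 153.5 = 1.2241
log10(1.2241) = 0.0878184
Cc * H / (1 + e0) = 0.42 * 5.8 / (1 + 0.72) = 1.41628
Sc = 1.41628 * 0.0878184
Sc = 0.1244 m


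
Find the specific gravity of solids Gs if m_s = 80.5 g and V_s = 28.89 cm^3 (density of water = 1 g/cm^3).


Using Gs = m_s / (V_s * rho_w)
Since rho_w = 1 g/cm^3:
Gs = 80.5 / 28.89
Gs = 2.786


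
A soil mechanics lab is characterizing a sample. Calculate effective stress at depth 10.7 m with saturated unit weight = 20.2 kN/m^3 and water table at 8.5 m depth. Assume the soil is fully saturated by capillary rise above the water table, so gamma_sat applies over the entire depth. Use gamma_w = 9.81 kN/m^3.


Total stress = gamma_sat * depth
sigma = 20.2 * 10.7 = 216.14 kPa
Pore water pressure u = gamma_w * (depth - d_wt)
u = 9.81 * (10.7 - 8.5) = 21.582 kPa
Effective stress = sigma - u
sigma' = 216.14 - 21.582 = 194.56 kPa


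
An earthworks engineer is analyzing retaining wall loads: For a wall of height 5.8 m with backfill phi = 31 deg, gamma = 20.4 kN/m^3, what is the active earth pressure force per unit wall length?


Result: 109.83 kN/m

Derivation:
Compute active earth pressure coefficient:
Ka = tan^2(45 - phi/2) = tan^2(29.5) = 0.320099
Compute active force:
Pa = 0.5 * Ka * gamma * H^2
Pa = 0.5 * 0.320099 * 20.4 * 5.8^2
Pa = 109.83 kN/m


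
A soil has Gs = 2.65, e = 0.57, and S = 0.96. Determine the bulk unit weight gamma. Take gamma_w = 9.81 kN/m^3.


Using gamma = gamma_w * (Gs + S*e) / (1 + e)
Numerator: Gs + S*e = 2.65 + 0.96*0.57 = 3.1972
Denominator: 1 + e = 1 + 0.57 = 1.57
gamma = 9.81 * 3.1972 / 1.57
gamma = 19.977 kN/m^3


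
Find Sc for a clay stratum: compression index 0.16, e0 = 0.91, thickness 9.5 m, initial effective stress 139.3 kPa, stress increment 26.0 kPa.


Using Sc = Cc * H / (1 + e0) * log10((sigma0 + delta_sigma) / sigma0)
Stress ratio = (139.3 + 26.0) / 139.3 = 1.18665
log10(1.18665) = 0.0743217
Cc * H / (1 + e0) = 0.16 * 9.5 / (1 + 0.91) = 0.795812
Sc = 0.795812 * 0.0743217
Sc = 0.0591 m


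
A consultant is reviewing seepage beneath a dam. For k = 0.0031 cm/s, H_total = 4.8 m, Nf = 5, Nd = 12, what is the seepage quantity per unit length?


Convert k to m/s for unit consistency with H:
k = 0.0031 cm/s = 0.0031 / 100 m/s = 3.1e-05 m/s
Using q = k * H * Nf / Nd
Nf / Nd = 5 / 12 = 0.4167
q = 3.1e-05 * 4.8 * 0.4167
q = 6.2e-05 m^3/s per m


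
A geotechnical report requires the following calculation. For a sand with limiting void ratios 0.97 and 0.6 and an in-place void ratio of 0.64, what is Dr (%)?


Using Dr = (e_max - e) / (e_max - e_min) * 100
e_max - e = 0.97 - 0.64 = 0.33
e_max - e_min = 0.97 - 0.6 = 0.37
Dr = 0.33 / 0.37 * 100
Dr = 89.19 %


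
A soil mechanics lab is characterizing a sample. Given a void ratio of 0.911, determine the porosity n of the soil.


Result: 0.4767

Derivation:
Using the relation n = e / (1 + e)
n = 0.911 / (1 + 0.911)
n = 0.911 / 1.911
n = 0.4767


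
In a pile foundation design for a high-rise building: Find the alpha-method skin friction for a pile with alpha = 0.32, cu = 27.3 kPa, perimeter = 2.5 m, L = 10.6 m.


Using Qs = alpha * cu * perimeter * L
Qs = 0.32 * 27.3 * 2.5 * 10.6
Qs = 231.5 kN


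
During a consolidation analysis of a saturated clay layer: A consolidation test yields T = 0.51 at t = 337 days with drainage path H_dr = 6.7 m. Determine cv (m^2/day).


Result: 0.06793 m^2/day

Derivation:
Using cv = T * H_dr^2 / t
H_dr^2 = 6.7^2 = 44.89
cv = 0.51 * 44.89 / 337
cv = 0.06793 m^2/day


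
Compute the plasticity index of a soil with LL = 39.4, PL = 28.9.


Result: 10.5

Derivation:
Using PI = LL - PL
PI = 39.4 - 28.9
PI = 10.5


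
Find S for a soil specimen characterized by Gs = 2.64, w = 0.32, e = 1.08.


Result: 0.7822

Derivation:
Using S = Gs * w / e
S = 2.64 * 0.32 / 1.08
S = 0.7822


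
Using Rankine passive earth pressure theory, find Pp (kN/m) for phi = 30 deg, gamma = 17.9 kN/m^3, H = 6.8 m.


Compute passive earth pressure coefficient:
Kp = tan^2(45 + phi/2) = tan^2(60.0) = 3
Compute passive force:
Pp = 0.5 * Kp * gamma * H^2
Pp = 0.5 * 3 * 17.9 * 6.8^2
Pp = 1241.54 kN/m


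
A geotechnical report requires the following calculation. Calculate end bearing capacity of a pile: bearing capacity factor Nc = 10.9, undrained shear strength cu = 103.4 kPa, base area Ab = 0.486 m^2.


Using Qb = Nc * cu * Ab
Qb = 10.9 * 103.4 * 0.486
Qb = 547.75 kN


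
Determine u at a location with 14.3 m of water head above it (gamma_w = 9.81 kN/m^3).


Result: 140.28 kPa

Derivation:
Using u = gamma_w * h_w
u = 9.81 * 14.3
u = 140.28 kPa


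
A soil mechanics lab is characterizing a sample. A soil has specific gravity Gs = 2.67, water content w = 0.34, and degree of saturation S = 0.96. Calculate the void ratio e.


Using the relation e = Gs * w / S
e = 2.67 * 0.34 / 0.96
e = 0.9456


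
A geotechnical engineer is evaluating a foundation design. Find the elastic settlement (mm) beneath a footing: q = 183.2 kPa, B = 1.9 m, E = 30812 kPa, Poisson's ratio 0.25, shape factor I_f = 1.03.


Using Se = q * B * (1 - nu^2) * I_f / E
1 - nu^2 = 1 - 0.25^2 = 0.9375
Se = 183.2 * 1.9 * 0.9375 * 1.03 / 30812
Se = 0.010909 m
Convert to mm: Se = 0.010909 * 1000 = 10.909 mm


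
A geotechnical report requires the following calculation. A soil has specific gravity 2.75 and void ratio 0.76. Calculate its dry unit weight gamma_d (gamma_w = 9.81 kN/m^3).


Result: 15.328 kN/m^3

Derivation:
Using gamma_d = Gs * gamma_w / (1 + e)
gamma_d = 2.75 * 9.81 / (1 + 0.76)
gamma_d = 2.75 * 9.81 / 1.76
gamma_d = 15.328 kN/m^3


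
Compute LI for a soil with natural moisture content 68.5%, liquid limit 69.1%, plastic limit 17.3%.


Result: 0.988

Derivation:
First compute the plasticity index:
PI = LL - PL = 69.1 - 17.3 = 51.8
Then compute the liquidity index:
LI = (w - PL) / PI
LI = (68.5 - 17.3) / 51.8
LI = 0.988


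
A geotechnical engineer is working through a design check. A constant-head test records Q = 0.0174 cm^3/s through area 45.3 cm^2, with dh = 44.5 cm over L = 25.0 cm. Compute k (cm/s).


Result: 0.000216 cm/s

Derivation:
Compute hydraulic gradient:
i = dh / L = 44.5 / 25.0 = 1.78
Then apply Darcy's law:
k = Q / (A * i)
k = 0.0174 / (45.3 * 1.78)
k = 0.0174 / 80.634
k = 0.000216 cm/s


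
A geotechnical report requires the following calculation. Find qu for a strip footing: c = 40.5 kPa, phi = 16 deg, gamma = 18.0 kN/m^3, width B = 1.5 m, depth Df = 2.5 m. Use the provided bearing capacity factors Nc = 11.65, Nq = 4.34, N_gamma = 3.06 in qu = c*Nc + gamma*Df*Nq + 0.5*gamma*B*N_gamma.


Compute qu = c*Nc + gamma*Df*Nq + 0.5*gamma*B*N_gamma
Term 1: 40.5 * 11.65 = 471.825
Term 2: 18.0 * 2.5 * 4.34 = 195.3
Term 3: 0.5 * 18.0 * 1.5 * 3.06 = 41.31
qu = 471.825 + 195.3 + 41.31
qu = 708.44 kPa


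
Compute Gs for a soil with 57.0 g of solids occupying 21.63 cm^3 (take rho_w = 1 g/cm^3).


Result: 2.635

Derivation:
Using Gs = m_s / (V_s * rho_w)
Since rho_w = 1 g/cm^3:
Gs = 57.0 / 21.63
Gs = 2.635


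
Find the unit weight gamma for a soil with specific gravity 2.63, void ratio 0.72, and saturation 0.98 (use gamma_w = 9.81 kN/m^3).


Using gamma = gamma_w * (Gs + S*e) / (1 + e)
Numerator: Gs + S*e = 2.63 + 0.98*0.72 = 3.3356
Denominator: 1 + e = 1 + 0.72 = 1.72
gamma = 9.81 * 3.3356 / 1.72
gamma = 19.025 kN/m^3


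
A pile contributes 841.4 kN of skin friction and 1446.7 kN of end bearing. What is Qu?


Using Qu = Qf + Qb
Qu = 841.4 + 1446.7
Qu = 2288.1 kN


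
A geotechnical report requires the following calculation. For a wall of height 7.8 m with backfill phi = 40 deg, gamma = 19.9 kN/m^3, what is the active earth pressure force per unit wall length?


Compute active earth pressure coefficient:
Ka = tan^2(45 - phi/2) = tan^2(25.0) = 0.217443
Compute active force:
Pa = 0.5 * Ka * gamma * H^2
Pa = 0.5 * 0.217443 * 19.9 * 7.8^2
Pa = 131.63 kN/m


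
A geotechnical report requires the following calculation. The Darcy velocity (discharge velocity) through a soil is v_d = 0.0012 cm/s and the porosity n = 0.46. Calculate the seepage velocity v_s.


Result: 0.00261 cm/s

Derivation:
Using v_s = v_d / n
v_s = 0.0012 / 0.46
v_s = 0.00261 cm/s


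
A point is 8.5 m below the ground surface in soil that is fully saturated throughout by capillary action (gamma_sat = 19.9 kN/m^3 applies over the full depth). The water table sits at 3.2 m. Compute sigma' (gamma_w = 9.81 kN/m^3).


Result: 117.16 kPa

Derivation:
Total stress = gamma_sat * depth
sigma = 19.9 * 8.5 = 169.15 kPa
Pore water pressure u = gamma_w * (depth - d_wt)
u = 9.81 * (8.5 - 3.2) = 51.993 kPa
Effective stress = sigma - u
sigma' = 169.15 - 51.993 = 117.16 kPa


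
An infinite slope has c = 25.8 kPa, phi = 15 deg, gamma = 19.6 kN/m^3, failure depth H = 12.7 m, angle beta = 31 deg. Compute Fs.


Result: 0.681

Derivation:
Using Fs = c / (gamma*H*sin(beta)*cos(beta)) + tan(phi)/tan(beta)
Cohesion contribution = 25.8 / (19.6*12.7*sin(31)*cos(31))
Cohesion contribution = 0.234777
Friction contribution = tan(15)/tan(31) = 0.445942
Fs = 0.234777 + 0.445942
Fs = 0.681


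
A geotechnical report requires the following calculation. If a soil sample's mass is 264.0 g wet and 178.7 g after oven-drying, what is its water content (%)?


Result: 47.73 %

Derivation:
Using w = (m_wet - m_dry) / m_dry * 100
m_wet - m_dry = 264.0 - 178.7 = 85.3 g
w = 85.3 / 178.7 * 100
w = 47.73 %


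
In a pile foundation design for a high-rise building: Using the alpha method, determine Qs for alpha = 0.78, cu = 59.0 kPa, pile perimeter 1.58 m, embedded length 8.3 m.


Using Qs = alpha * cu * perimeter * L
Qs = 0.78 * 59.0 * 1.58 * 8.3
Qs = 603.51 kN


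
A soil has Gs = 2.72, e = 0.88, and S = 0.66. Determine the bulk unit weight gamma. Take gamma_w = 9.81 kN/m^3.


Using gamma = gamma_w * (Gs + S*e) / (1 + e)
Numerator: Gs + S*e = 2.72 + 0.66*0.88 = 3.3008
Denominator: 1 + e = 1 + 0.88 = 1.88
gamma = 9.81 * 3.3008 / 1.88
gamma = 17.224 kN/m^3


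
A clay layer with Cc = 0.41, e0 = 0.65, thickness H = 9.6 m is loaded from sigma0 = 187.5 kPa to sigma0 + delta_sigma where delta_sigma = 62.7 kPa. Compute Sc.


Using Sc = Cc * H / (1 + e0) * log10((sigma0 + delta_sigma) / sigma0)
Stress ratio = (187.5 + 62.7) / 187.5 = 1.3344
log10(1.3344) = 0.125286
Cc * H / (1 + e0) = 0.41 * 9.6 / (1 + 0.65) = 2.38545
Sc = 2.38545 * 0.125286
Sc = 0.2989 m


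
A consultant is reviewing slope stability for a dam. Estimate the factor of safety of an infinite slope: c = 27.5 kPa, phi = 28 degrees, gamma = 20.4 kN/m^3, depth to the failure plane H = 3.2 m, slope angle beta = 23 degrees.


Result: 2.424

Derivation:
Using Fs = c / (gamma*H*sin(beta)*cos(beta)) + tan(phi)/tan(beta)
Cohesion contribution = 27.5 / (20.4*3.2*sin(23)*cos(23))
Cohesion contribution = 1.17125
Friction contribution = tan(28)/tan(23) = 1.25263
Fs = 1.17125 + 1.25263
Fs = 2.424


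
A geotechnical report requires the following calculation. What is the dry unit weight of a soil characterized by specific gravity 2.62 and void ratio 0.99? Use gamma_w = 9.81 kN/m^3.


Using gamma_d = Gs * gamma_w / (1 + e)
gamma_d = 2.62 * 9.81 / (1 + 0.99)
gamma_d = 2.62 * 9.81 / 1.99
gamma_d = 12.916 kN/m^3


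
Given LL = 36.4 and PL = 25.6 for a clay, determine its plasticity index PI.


Result: 10.8

Derivation:
Using PI = LL - PL
PI = 36.4 - 25.6
PI = 10.8


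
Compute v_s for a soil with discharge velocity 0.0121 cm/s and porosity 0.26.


Result: 0.04654 cm/s

Derivation:
Using v_s = v_d / n
v_s = 0.0121 / 0.26
v_s = 0.04654 cm/s


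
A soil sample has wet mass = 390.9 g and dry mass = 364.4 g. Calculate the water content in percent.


Using w = (m_wet - m_dry) / m_dry * 100
m_wet - m_dry = 390.9 - 364.4 = 26.5 g
w = 26.5 / 364.4 * 100
w = 7.27 %


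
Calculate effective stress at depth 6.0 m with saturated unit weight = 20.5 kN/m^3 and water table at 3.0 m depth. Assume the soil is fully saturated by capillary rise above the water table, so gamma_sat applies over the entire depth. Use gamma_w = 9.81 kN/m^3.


Total stress = gamma_sat * depth
sigma = 20.5 * 6.0 = 123.0 kPa
Pore water pressure u = gamma_w * (depth - d_wt)
u = 9.81 * (6.0 - 3.0) = 29.43 kPa
Effective stress = sigma - u
sigma' = 123.0 - 29.43 = 93.57 kPa


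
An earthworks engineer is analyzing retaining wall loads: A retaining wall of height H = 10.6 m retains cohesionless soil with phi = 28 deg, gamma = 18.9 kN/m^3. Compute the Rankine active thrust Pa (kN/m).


Compute active earth pressure coefficient:
Ka = tan^2(45 - phi/2) = tan^2(31.0) = 0.361033
Compute active force:
Pa = 0.5 * Ka * gamma * H^2
Pa = 0.5 * 0.361033 * 18.9 * 10.6^2
Pa = 383.35 kN/m


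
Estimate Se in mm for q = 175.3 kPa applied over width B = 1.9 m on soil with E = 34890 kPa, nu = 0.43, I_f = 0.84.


Using Se = q * B * (1 - nu^2) * I_f / E
1 - nu^2 = 1 - 0.43^2 = 0.8151
Se = 175.3 * 1.9 * 0.8151 * 0.84 / 34890
Se = 0.006536 m
Convert to mm: Se = 0.006536 * 1000 = 6.536 mm


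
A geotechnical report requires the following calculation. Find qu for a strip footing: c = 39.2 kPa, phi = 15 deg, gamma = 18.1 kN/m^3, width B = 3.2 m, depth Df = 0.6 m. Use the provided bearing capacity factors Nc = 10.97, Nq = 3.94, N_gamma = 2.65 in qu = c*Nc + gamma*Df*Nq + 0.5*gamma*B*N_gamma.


Result: 549.56 kPa

Derivation:
Compute qu = c*Nc + gamma*Df*Nq + 0.5*gamma*B*N_gamma
Term 1: 39.2 * 10.97 = 430.024
Term 2: 18.1 * 0.6 * 3.94 = 42.7884
Term 3: 0.5 * 18.1 * 3.2 * 2.65 = 76.744
qu = 430.024 + 42.7884 + 76.744
qu = 549.56 kPa


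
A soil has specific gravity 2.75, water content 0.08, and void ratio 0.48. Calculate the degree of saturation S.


Using S = Gs * w / e
S = 2.75 * 0.08 / 0.48
S = 0.4583


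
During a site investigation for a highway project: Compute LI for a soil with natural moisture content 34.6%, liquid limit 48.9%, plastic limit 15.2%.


First compute the plasticity index:
PI = LL - PL = 48.9 - 15.2 = 33.7
Then compute the liquidity index:
LI = (w - PL) / PI
LI = (34.6 - 15.2) / 33.7
LI = 0.576


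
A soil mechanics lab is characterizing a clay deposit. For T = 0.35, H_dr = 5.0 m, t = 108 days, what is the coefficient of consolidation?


Result: 0.08102 m^2/day

Derivation:
Using cv = T * H_dr^2 / t
H_dr^2 = 5.0^2 = 25.0
cv = 0.35 * 25.0 / 108
cv = 0.08102 m^2/day


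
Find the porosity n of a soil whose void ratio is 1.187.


Result: 0.5428

Derivation:
Using the relation n = e / (1 + e)
n = 1.187 / (1 + 1.187)
n = 1.187 / 2.187
n = 0.5428


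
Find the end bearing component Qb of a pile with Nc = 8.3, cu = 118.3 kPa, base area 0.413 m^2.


Using Qb = Nc * cu * Ab
Qb = 8.3 * 118.3 * 0.413
Qb = 405.52 kN


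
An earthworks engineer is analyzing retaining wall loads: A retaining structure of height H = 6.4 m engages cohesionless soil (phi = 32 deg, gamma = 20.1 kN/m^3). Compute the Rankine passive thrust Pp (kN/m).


Compute passive earth pressure coefficient:
Kp = tan^2(45 + phi/2) = tan^2(61.0) = 3.254588
Compute passive force:
Pp = 0.5 * Kp * gamma * H^2
Pp = 0.5 * 3.254588 * 20.1 * 6.4^2
Pp = 1339.74 kN/m


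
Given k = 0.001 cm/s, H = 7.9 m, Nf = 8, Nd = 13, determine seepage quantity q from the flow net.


Result: 4.862e-05 m^3/s per m

Derivation:
Convert k to m/s for unit consistency with H:
k = 0.001 cm/s = 0.001 / 100 m/s = 1e-05 m/s
Using q = k * H * Nf / Nd
Nf / Nd = 8 / 13 = 0.6154
q = 1e-05 * 7.9 * 0.6154
q = 4.862e-05 m^3/s per m


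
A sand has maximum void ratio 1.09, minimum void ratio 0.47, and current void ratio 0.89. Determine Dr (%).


Result: 32.26 %

Derivation:
Using Dr = (e_max - e) / (e_max - e_min) * 100
e_max - e = 1.09 - 0.89 = 0.2
e_max - e_min = 1.09 - 0.47 = 0.62
Dr = 0.2 / 0.62 * 100
Dr = 32.26 %


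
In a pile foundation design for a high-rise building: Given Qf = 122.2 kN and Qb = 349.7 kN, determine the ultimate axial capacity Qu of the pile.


Using Qu = Qf + Qb
Qu = 122.2 + 349.7
Qu = 471.9 kN


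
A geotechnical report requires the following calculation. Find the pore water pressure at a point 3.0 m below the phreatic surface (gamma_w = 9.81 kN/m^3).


Result: 29.43 kPa

Derivation:
Using u = gamma_w * h_w
u = 9.81 * 3.0
u = 29.43 kPa


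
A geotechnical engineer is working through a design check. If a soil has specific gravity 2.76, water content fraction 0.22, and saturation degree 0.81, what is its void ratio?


Using the relation e = Gs * w / S
e = 2.76 * 0.22 / 0.81
e = 0.7496


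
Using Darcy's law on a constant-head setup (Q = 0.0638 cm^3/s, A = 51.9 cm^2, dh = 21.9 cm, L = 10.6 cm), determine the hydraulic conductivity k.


Compute hydraulic gradient:
i = dh / L = 21.9 / 10.6 = 2.06604
Then apply Darcy's law:
k = Q / (A * i)
k = 0.0638 / (51.9 * 2.06604)
k = 0.0638 / 107.227
k = 0.000595 cm/s


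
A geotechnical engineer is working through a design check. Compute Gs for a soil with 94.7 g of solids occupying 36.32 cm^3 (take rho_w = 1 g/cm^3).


Result: 2.607

Derivation:
Using Gs = m_s / (V_s * rho_w)
Since rho_w = 1 g/cm^3:
Gs = 94.7 / 36.32
Gs = 2.607


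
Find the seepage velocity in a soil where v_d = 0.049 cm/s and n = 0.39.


Using v_s = v_d / n
v_s = 0.049 / 0.39
v_s = 0.12564 cm/s


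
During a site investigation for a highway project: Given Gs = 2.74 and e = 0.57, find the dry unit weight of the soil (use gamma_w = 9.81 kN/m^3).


Using gamma_d = Gs * gamma_w / (1 + e)
gamma_d = 2.74 * 9.81 / (1 + 0.57)
gamma_d = 2.74 * 9.81 / 1.57
gamma_d = 17.121 kN/m^3


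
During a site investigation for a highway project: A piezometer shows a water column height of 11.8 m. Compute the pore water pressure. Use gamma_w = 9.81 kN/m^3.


Using u = gamma_w * h_w
u = 9.81 * 11.8
u = 115.76 kPa


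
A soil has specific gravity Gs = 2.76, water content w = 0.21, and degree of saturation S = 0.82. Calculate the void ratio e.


Using the relation e = Gs * w / S
e = 2.76 * 0.21 / 0.82
e = 0.7068


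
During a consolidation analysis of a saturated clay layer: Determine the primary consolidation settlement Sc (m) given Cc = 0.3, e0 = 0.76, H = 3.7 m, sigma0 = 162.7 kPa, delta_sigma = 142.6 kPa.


Result: 0.1724 m

Derivation:
Using Sc = Cc * H / (1 + e0) * log10((sigma0 + delta_sigma) / sigma0)
Stress ratio = (162.7 + 142.6) / 162.7 = 1.87646
log10(1.87646) = 0.273339
Cc * H / (1 + e0) = 0.3 * 3.7 / (1 + 0.76) = 0.630682
Sc = 0.630682 * 0.273339
Sc = 0.1724 m


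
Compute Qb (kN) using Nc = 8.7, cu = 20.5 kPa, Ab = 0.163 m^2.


Result: 29.07 kN

Derivation:
Using Qb = Nc * cu * Ab
Qb = 8.7 * 20.5 * 0.163
Qb = 29.07 kN


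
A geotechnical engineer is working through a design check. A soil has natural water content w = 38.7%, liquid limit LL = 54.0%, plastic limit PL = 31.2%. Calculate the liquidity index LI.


First compute the plasticity index:
PI = LL - PL = 54.0 - 31.2 = 22.8
Then compute the liquidity index:
LI = (w - PL) / PI
LI = (38.7 - 31.2) / 22.8
LI = 0.329


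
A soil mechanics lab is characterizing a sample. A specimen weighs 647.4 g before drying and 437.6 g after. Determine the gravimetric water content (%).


Using w = (m_wet - m_dry) / m_dry * 100
m_wet - m_dry = 647.4 - 437.6 = 209.8 g
w = 209.8 / 437.6 * 100
w = 47.94 %


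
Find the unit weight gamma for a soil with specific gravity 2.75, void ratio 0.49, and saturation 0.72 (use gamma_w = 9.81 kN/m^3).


Result: 20.429 kN/m^3

Derivation:
Using gamma = gamma_w * (Gs + S*e) / (1 + e)
Numerator: Gs + S*e = 2.75 + 0.72*0.49 = 3.1028
Denominator: 1 + e = 1 + 0.49 = 1.49
gamma = 9.81 * 3.1028 / 1.49
gamma = 20.429 kN/m^3


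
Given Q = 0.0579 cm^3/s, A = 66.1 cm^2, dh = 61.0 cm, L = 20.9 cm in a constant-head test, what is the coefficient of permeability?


Compute hydraulic gradient:
i = dh / L = 61.0 / 20.9 = 2.91866
Then apply Darcy's law:
k = Q / (A * i)
k = 0.0579 / (66.1 * 2.91866)
k = 0.0579 / 192.923
k = 0.0003 cm/s


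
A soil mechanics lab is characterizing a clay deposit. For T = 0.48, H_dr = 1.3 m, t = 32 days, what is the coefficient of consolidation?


Using cv = T * H_dr^2 / t
H_dr^2 = 1.3^2 = 1.69
cv = 0.48 * 1.69 / 32
cv = 0.02535 m^2/day


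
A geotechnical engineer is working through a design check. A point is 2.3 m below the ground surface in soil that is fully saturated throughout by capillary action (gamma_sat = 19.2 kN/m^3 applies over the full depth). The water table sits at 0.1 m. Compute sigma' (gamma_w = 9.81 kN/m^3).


Total stress = gamma_sat * depth
sigma = 19.2 * 2.3 = 44.16 kPa
Pore water pressure u = gamma_w * (depth - d_wt)
u = 9.81 * (2.3 - 0.1) = 21.582 kPa
Effective stress = sigma - u
sigma' = 44.16 - 21.582 = 22.58 kPa


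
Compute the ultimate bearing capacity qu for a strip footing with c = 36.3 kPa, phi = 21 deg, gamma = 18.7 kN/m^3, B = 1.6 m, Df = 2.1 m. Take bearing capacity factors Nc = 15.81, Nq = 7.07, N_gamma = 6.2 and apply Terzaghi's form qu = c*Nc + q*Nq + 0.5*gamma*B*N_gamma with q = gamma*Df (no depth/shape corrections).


Result: 944.29 kPa

Derivation:
Compute qu = c*Nc + gamma*Df*Nq + 0.5*gamma*B*N_gamma
Term 1: 36.3 * 15.81 = 573.903
Term 2: 18.7 * 2.1 * 7.07 = 277.6389
Term 3: 0.5 * 18.7 * 1.6 * 6.2 = 92.752
qu = 573.903 + 277.6389 + 92.752
qu = 944.29 kPa


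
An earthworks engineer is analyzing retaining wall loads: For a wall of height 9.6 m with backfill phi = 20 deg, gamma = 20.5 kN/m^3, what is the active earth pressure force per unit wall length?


Result: 463.15 kN/m

Derivation:
Compute active earth pressure coefficient:
Ka = tan^2(45 - phi/2) = tan^2(35.0) = 0.490291
Compute active force:
Pa = 0.5 * Ka * gamma * H^2
Pa = 0.5 * 0.490291 * 20.5 * 9.6^2
Pa = 463.15 kN/m


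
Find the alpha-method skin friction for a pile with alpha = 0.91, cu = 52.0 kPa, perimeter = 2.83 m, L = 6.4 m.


Using Qs = alpha * cu * perimeter * L
Qs = 0.91 * 52.0 * 2.83 * 6.4
Qs = 857.06 kN


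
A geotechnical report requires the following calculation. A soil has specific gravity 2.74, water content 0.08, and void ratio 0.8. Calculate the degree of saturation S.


Using S = Gs * w / e
S = 2.74 * 0.08 / 0.8
S = 0.274


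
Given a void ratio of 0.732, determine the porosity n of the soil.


Result: 0.4226

Derivation:
Using the relation n = e / (1 + e)
n = 0.732 / (1 + 0.732)
n = 0.732 / 1.732
n = 0.4226


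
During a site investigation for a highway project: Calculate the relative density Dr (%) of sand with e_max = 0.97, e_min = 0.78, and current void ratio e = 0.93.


Result: 21.05 %

Derivation:
Using Dr = (e_max - e) / (e_max - e_min) * 100
e_max - e = 0.97 - 0.93 = 0.04
e_max - e_min = 0.97 - 0.78 = 0.19
Dr = 0.04 / 0.19 * 100
Dr = 21.05 %


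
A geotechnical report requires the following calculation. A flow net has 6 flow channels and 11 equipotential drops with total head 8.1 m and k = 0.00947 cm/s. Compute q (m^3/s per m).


Convert k to m/s for unit consistency with H:
k = 0.00947 cm/s = 0.00947 / 100 m/s = 9.47e-05 m/s
Using q = k * H * Nf / Nd
Nf / Nd = 6 / 11 = 0.5455
q = 9.47e-05 * 8.1 * 0.5455
q = 0.0004184 m^3/s per m


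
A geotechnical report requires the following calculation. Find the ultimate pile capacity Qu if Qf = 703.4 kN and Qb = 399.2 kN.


Using Qu = Qf + Qb
Qu = 703.4 + 399.2
Qu = 1102.6 kN


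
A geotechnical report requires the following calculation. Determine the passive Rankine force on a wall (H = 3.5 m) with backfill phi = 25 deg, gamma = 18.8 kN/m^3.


Compute passive earth pressure coefficient:
Kp = tan^2(45 + phi/2) = tan^2(57.5) = 2.463913
Compute passive force:
Pp = 0.5 * Kp * gamma * H^2
Pp = 0.5 * 2.463913 * 18.8 * 3.5^2
Pp = 283.72 kN/m


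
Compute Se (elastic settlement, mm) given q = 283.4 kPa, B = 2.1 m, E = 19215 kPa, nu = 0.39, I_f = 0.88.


Using Se = q * B * (1 - nu^2) * I_f / E
1 - nu^2 = 1 - 0.39^2 = 0.8479
Se = 283.4 * 2.1 * 0.8479 * 0.88 / 19215
Se = 0.023110 m
Convert to mm: Se = 0.023110 * 1000 = 23.11 mm


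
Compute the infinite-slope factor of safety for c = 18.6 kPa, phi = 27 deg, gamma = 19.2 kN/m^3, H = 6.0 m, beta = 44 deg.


Using Fs = c / (gamma*H*sin(beta)*cos(beta)) + tan(phi)/tan(beta)
Cohesion contribution = 18.6 / (19.2*6.0*sin(44)*cos(44))
Cohesion contribution = 0.323113
Friction contribution = tan(27)/tan(44) = 0.527629
Fs = 0.323113 + 0.527629
Fs = 0.851


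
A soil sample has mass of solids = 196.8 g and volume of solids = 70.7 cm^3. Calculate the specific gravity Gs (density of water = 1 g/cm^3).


Result: 2.784

Derivation:
Using Gs = m_s / (V_s * rho_w)
Since rho_w = 1 g/cm^3:
Gs = 196.8 / 70.7
Gs = 2.784


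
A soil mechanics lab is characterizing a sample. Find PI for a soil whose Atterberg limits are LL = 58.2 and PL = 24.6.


Result: 33.6

Derivation:
Using PI = LL - PL
PI = 58.2 - 24.6
PI = 33.6


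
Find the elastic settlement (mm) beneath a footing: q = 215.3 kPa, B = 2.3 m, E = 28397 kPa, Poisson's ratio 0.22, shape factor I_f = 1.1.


Using Se = q * B * (1 - nu^2) * I_f / E
1 - nu^2 = 1 - 0.22^2 = 0.9516
Se = 215.3 * 2.3 * 0.9516 * 1.1 / 28397
Se = 0.018254 m
Convert to mm: Se = 0.018254 * 1000 = 18.254 mm


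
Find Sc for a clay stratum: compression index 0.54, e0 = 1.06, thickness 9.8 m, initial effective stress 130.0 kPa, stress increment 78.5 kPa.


Using Sc = Cc * H / (1 + e0) * log10((sigma0 + delta_sigma) / sigma0)
Stress ratio = (130.0 + 78.5) / 130.0 = 1.60385
log10(1.60385) = 0.205163
Cc * H / (1 + e0) = 0.54 * 9.8 / (1 + 1.06) = 2.56893
Sc = 2.56893 * 0.205163
Sc = 0.527 m


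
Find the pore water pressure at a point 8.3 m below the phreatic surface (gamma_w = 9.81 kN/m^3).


Result: 81.42 kPa

Derivation:
Using u = gamma_w * h_w
u = 9.81 * 8.3
u = 81.42 kPa


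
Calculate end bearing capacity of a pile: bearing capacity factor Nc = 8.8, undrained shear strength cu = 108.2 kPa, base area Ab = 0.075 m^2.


Result: 71.41 kN

Derivation:
Using Qb = Nc * cu * Ab
Qb = 8.8 * 108.2 * 0.075
Qb = 71.41 kN


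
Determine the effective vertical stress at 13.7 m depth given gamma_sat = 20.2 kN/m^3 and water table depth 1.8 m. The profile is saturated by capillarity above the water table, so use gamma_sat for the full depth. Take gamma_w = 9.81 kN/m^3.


Total stress = gamma_sat * depth
sigma = 20.2 * 13.7 = 276.74 kPa
Pore water pressure u = gamma_w * (depth - d_wt)
u = 9.81 * (13.7 - 1.8) = 116.739 kPa
Effective stress = sigma - u
sigma' = 276.74 - 116.739 = 160.0 kPa


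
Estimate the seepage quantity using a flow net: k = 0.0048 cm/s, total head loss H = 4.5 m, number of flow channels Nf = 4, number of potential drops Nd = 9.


Convert k to m/s for unit consistency with H:
k = 0.0048 cm/s = 0.0048 / 100 m/s = 4.8e-05 m/s
Using q = k * H * Nf / Nd
Nf / Nd = 4 / 9 = 0.4444
q = 4.8e-05 * 4.5 * 0.4444
q = 9.6e-05 m^3/s per m


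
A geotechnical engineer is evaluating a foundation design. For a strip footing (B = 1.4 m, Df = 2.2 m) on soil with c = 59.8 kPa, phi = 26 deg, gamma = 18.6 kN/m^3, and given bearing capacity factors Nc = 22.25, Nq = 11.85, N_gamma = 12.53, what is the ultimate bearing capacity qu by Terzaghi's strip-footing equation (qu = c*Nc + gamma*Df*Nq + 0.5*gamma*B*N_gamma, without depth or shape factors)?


Compute qu = c*Nc + gamma*Df*Nq + 0.5*gamma*B*N_gamma
Term 1: 59.8 * 22.25 = 1330.55
Term 2: 18.6 * 2.2 * 11.85 = 484.902
Term 3: 0.5 * 18.6 * 1.4 * 12.53 = 163.1406
qu = 1330.55 + 484.902 + 163.1406
qu = 1978.59 kPa


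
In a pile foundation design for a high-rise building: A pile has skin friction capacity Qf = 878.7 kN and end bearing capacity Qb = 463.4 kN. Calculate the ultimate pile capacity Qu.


Using Qu = Qf + Qb
Qu = 878.7 + 463.4
Qu = 1342.1 kN


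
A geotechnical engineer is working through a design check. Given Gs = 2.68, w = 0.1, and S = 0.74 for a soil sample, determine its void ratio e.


Using the relation e = Gs * w / S
e = 2.68 * 0.1 / 0.74
e = 0.3622


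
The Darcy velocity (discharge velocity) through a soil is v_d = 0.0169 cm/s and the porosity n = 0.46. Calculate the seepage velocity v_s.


Using v_s = v_d / n
v_s = 0.0169 / 0.46
v_s = 0.03674 cm/s


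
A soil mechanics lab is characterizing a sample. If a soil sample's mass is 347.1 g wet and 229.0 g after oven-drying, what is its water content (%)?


Using w = (m_wet - m_dry) / m_dry * 100
m_wet - m_dry = 347.1 - 229.0 = 118.1 g
w = 118.1 / 229.0 * 100
w = 51.57 %


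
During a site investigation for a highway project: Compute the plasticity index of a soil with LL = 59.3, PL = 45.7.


Result: 13.6

Derivation:
Using PI = LL - PL
PI = 59.3 - 45.7
PI = 13.6


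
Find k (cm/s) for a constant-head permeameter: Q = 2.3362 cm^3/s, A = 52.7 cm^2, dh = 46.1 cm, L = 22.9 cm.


Compute hydraulic gradient:
i = dh / L = 46.1 / 22.9 = 2.0131
Then apply Darcy's law:
k = Q / (A * i)
k = 2.3362 / (52.7 * 2.0131)
k = 2.3362 / 106.09
k = 0.022021 cm/s


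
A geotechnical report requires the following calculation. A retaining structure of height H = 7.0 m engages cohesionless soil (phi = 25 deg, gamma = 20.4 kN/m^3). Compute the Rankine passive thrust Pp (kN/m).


Compute passive earth pressure coefficient:
Kp = tan^2(45 + phi/2) = tan^2(57.5) = 2.463913
Compute passive force:
Pp = 0.5 * Kp * gamma * H^2
Pp = 0.5 * 2.463913 * 20.4 * 7.0^2
Pp = 1231.46 kN/m


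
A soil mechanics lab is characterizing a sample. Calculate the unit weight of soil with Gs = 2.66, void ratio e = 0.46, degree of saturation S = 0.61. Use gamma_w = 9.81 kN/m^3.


Result: 19.758 kN/m^3

Derivation:
Using gamma = gamma_w * (Gs + S*e) / (1 + e)
Numerator: Gs + S*e = 2.66 + 0.61*0.46 = 2.9406
Denominator: 1 + e = 1 + 0.46 = 1.46
gamma = 9.81 * 2.9406 / 1.46
gamma = 19.758 kN/m^3


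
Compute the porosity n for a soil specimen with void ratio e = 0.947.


Result: 0.4864

Derivation:
Using the relation n = e / (1 + e)
n = 0.947 / (1 + 0.947)
n = 0.947 / 1.947
n = 0.4864


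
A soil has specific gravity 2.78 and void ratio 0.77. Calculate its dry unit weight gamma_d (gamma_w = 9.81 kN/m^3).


Using gamma_d = Gs * gamma_w / (1 + e)
gamma_d = 2.78 * 9.81 / (1 + 0.77)
gamma_d = 2.78 * 9.81 / 1.77
gamma_d = 15.408 kN/m^3


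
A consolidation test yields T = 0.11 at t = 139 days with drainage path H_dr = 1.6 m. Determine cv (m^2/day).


Using cv = T * H_dr^2 / t
H_dr^2 = 1.6^2 = 2.56
cv = 0.11 * 2.56 / 139
cv = 0.00203 m^2/day


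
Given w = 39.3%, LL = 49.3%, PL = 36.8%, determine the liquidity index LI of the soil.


First compute the plasticity index:
PI = LL - PL = 49.3 - 36.8 = 12.5
Then compute the liquidity index:
LI = (w - PL) / PI
LI = (39.3 - 36.8) / 12.5
LI = 0.2


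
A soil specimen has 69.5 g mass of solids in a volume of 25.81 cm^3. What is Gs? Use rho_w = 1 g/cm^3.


Result: 2.693

Derivation:
Using Gs = m_s / (V_s * rho_w)
Since rho_w = 1 g/cm^3:
Gs = 69.5 / 25.81
Gs = 2.693


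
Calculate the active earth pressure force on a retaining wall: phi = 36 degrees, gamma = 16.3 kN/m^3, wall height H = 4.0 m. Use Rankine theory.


Result: 33.85 kN/m

Derivation:
Compute active earth pressure coefficient:
Ka = tan^2(45 - phi/2) = tan^2(27.0) = 0.259616
Compute active force:
Pa = 0.5 * Ka * gamma * H^2
Pa = 0.5 * 0.259616 * 16.3 * 4.0^2
Pa = 33.85 kN/m


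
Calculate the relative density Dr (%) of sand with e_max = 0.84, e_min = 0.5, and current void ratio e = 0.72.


Using Dr = (e_max - e) / (e_max - e_min) * 100
e_max - e = 0.84 - 0.72 = 0.12
e_max - e_min = 0.84 - 0.5 = 0.34
Dr = 0.12 / 0.34 * 100
Dr = 35.29 %


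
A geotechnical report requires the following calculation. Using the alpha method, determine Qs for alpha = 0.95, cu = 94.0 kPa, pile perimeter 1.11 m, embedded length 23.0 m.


Result: 2279.83 kN

Derivation:
Using Qs = alpha * cu * perimeter * L
Qs = 0.95 * 94.0 * 1.11 * 23.0
Qs = 2279.83 kN


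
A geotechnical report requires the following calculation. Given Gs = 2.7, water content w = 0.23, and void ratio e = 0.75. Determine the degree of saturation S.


Using S = Gs * w / e
S = 2.7 * 0.23 / 0.75
S = 0.828


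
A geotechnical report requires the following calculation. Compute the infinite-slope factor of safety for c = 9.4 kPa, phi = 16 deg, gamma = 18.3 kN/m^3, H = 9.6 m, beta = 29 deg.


Using Fs = c / (gamma*H*sin(beta)*cos(beta)) + tan(phi)/tan(beta)
Cohesion contribution = 9.4 / (18.3*9.6*sin(29)*cos(29))
Cohesion contribution = 0.126187
Friction contribution = tan(16)/tan(29) = 0.517302
Fs = 0.126187 + 0.517302
Fs = 0.643


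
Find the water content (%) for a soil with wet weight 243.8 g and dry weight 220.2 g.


Using w = (m_wet - m_dry) / m_dry * 100
m_wet - m_dry = 243.8 - 220.2 = 23.6 g
w = 23.6 / 220.2 * 100
w = 10.72 %


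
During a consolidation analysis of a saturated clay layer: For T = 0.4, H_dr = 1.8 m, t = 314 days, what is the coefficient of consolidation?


Using cv = T * H_dr^2 / t
H_dr^2 = 1.8^2 = 3.24
cv = 0.4 * 3.24 / 314
cv = 0.00413 m^2/day


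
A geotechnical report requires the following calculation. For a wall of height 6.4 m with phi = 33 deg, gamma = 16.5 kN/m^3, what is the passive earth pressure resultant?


Compute passive earth pressure coefficient:
Kp = tan^2(45 + phi/2) = tan^2(61.5) = 3.39212
Compute passive force:
Pp = 0.5 * Kp * gamma * H^2
Pp = 0.5 * 3.39212 * 16.5 * 6.4^2
Pp = 1146.27 kN/m


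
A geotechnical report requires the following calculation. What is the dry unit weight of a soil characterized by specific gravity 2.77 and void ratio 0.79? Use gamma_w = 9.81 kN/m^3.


Using gamma_d = Gs * gamma_w / (1 + e)
gamma_d = 2.77 * 9.81 / (1 + 0.79)
gamma_d = 2.77 * 9.81 / 1.79
gamma_d = 15.181 kN/m^3


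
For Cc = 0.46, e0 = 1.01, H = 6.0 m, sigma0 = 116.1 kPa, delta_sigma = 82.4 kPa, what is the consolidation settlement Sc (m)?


Result: 0.3198 m

Derivation:
Using Sc = Cc * H / (1 + e0) * log10((sigma0 + delta_sigma) / sigma0)
Stress ratio = (116.1 + 82.4) / 116.1 = 1.70973
log10(1.70973) = 0.232928
Cc * H / (1 + e0) = 0.46 * 6.0 / (1 + 1.01) = 1.37313
Sc = 1.37313 * 0.232928
Sc = 0.3198 m


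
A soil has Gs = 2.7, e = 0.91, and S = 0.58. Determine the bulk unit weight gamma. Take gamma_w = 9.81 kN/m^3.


Using gamma = gamma_w * (Gs + S*e) / (1 + e)
Numerator: Gs + S*e = 2.7 + 0.58*0.91 = 3.2278
Denominator: 1 + e = 1 + 0.91 = 1.91
gamma = 9.81 * 3.2278 / 1.91
gamma = 16.578 kN/m^3


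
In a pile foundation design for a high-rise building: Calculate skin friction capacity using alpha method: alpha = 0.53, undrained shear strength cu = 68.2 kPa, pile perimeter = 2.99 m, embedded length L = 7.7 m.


Using Qs = alpha * cu * perimeter * L
Qs = 0.53 * 68.2 * 2.99 * 7.7
Qs = 832.19 kN


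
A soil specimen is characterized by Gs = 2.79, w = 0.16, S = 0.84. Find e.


Result: 0.5314

Derivation:
Using the relation e = Gs * w / S
e = 2.79 * 0.16 / 0.84
e = 0.5314


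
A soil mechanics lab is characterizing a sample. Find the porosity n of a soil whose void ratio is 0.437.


Result: 0.3041

Derivation:
Using the relation n = e / (1 + e)
n = 0.437 / (1 + 0.437)
n = 0.437 / 1.437
n = 0.3041


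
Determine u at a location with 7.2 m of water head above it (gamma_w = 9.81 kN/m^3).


Using u = gamma_w * h_w
u = 9.81 * 7.2
u = 70.63 kPa


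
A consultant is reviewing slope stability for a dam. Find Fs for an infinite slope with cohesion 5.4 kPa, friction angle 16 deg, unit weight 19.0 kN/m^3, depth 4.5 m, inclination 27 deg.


Result: 0.719

Derivation:
Using Fs = c / (gamma*H*sin(beta)*cos(beta)) + tan(phi)/tan(beta)
Cohesion contribution = 5.4 / (19.0*4.5*sin(27)*cos(27))
Cohesion contribution = 0.156135
Friction contribution = tan(16)/tan(27) = 0.56277
Fs = 0.156135 + 0.56277
Fs = 0.719


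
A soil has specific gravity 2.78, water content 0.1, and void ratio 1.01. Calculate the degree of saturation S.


Using S = Gs * w / e
S = 2.78 * 0.1 / 1.01
S = 0.2752


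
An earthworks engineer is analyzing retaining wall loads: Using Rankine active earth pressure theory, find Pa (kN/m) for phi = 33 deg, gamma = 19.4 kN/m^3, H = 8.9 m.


Compute active earth pressure coefficient:
Ka = tan^2(45 - phi/2) = tan^2(28.5) = 0.294801
Compute active force:
Pa = 0.5 * Ka * gamma * H^2
Pa = 0.5 * 0.294801 * 19.4 * 8.9^2
Pa = 226.51 kN/m
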